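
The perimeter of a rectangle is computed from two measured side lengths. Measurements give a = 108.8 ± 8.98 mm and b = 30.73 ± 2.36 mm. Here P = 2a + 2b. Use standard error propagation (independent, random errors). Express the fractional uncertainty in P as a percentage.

For a sum/difference, combine absolute errors in quadrature:
  (2·δa)² = 323;  (2·δb)² = 22.3
δP = √(345) = 18.6 mm
P = 279.1 mm, so δP/P = 18.6/279.1 = 0.0665.

6.65%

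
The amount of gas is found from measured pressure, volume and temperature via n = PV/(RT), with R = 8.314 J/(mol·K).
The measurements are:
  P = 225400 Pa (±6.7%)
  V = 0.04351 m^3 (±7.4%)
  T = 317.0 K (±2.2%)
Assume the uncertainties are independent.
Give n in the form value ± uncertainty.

3.721 ± 0.380 mol

Each factor contributes (exponent × relative error)² to (δn/n)²:
  (1·δP/P)² = (1×0.0670)² = 0.00449;  (1·δV/V)² = (1×0.0740)² = 0.00548;  (-1·δT/T)² = (-1×0.0220)² = 0.000484
δn/n = √(0.0104) = 0.102
n = 3.721 mol, so δn = 0.102 × 3.721 = 0.380 mol.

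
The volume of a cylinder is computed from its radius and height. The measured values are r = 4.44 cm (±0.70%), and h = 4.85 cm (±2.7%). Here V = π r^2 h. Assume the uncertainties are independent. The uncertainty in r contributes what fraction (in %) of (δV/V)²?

(δV/V)² = (2·δr/r)² + (1·δh/h)²
  r term: (2×0.00700)² = 0.000196
  h term: (1×0.0270)² = 0.000729
Total = 0.000925. Share from r = 0.000196/0.000925 = 0.212.

21.2%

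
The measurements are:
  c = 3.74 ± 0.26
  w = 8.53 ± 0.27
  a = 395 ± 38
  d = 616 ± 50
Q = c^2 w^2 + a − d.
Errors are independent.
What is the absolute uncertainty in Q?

Let p = c^2·w^2 = 1020. δp/p = √((2·δc/c)² + (2·δw/w)²) = √(0.0193 + 0.00401) = 0.153, so δp = 155.
Q = p + a − d: δQ = √(δp² + δa² + δd²) = √(24200 + 1440 + 2500) = 168

168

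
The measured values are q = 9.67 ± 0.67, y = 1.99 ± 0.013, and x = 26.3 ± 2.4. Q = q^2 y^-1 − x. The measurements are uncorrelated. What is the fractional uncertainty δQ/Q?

0.336

Let p = q^2·y^-1 = 47.0. δp/p = √((2·δq/q)² + (-1·δy/y)²) = √(0.0192 + 4.27e-05) = 0.139, so δp = 6.52.
Q = p − x: δQ = √(δp² + δx²) = √(42.5 + 5.76) = 6.95
Q = 20.7, so δQ/Q = 6.95/20.7 = 0.336.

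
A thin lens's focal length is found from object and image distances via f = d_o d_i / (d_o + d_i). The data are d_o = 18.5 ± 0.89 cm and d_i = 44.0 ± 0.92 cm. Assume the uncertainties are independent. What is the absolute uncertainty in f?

∂f/∂d_o = (d_i/(d_o+d_i))² = 0.496;  ∂f/∂d_i = (d_o/(d_o+d_i))² = 0.0876
δf = √((∂f/∂d_o · δd_o)² + (∂f/∂d_i · δd_i)²) = √(0.195 + 0.00650) = 0.448 cm

0.448 cm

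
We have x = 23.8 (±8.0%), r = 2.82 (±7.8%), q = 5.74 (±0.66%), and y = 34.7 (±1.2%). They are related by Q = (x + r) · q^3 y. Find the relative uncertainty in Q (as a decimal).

Let u = x + r = 26.6. δu = √(δx² + δr²) = √(3.63 + 0.0484) = 1.92, so δu/u = 0.0720.
Q is then a monomial in u, q, y:
δQ/Q = √((δu/u)² + (3·δq/q)² + (1·δy/y)²) = √(0.00518 + 0.000392 + 0.000144) = 0.0756

0.0756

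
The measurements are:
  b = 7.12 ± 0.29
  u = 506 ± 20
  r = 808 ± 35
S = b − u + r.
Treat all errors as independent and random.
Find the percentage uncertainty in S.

Sums and differences: (δS)² = Σ (cᵢ δxᵢ)².
  (δb)² = 0.0841;  (δu)² = 400;  (δr)² = 1220
δS = √(1630) = 40.3
S = 309, so δS/S = 40.3/309 = 0.130.

13.0%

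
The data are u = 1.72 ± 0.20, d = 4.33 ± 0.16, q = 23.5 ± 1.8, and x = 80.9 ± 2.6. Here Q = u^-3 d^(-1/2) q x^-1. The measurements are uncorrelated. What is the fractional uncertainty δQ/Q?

Q is a product of powers, so relative uncertainties combine in quadrature:
  (-3·δu/u)² = (-3×0.116)² = 0.122;  (−½·δd/d)² = (-0.5×0.0370)² = 0.000341;  (1·δq/q)² = (1×0.0766)² = 0.00587;  (-1·δx/x)² = (-1×0.0321)² = 0.00103
δQ/Q = √(0.129) = 0.359

0.359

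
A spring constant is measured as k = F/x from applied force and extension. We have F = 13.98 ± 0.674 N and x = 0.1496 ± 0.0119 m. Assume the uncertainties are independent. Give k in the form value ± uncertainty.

k is a product of powers, so relative uncertainties combine in quadrature:
  (1·δF/F)² = (1×0.0482)² = 0.00232;  (-1·δx/x)² = (-1×0.0795)² = 0.00633
δk/k = √(0.00865) = 0.0930
k = 93.45 N/m, so δk = 0.0930 × 93.45 = 8.69 N/m.

93.45 ± 8.69 N/m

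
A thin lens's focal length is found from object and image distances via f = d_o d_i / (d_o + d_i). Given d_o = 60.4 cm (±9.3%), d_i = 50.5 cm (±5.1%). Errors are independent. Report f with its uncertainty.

27.5 ± 1.39 cm

∂f/∂d_o = (d_i/(d_o+d_i))² = 0.207;  ∂f/∂d_i = (d_o/(d_o+d_i))² = 0.297
δf = √((∂f/∂d_o · δd_o)² + (∂f/∂d_i · δd_i)²) = √(1.36 + 0.584) = 1.39 cm
f = 27.5 cm.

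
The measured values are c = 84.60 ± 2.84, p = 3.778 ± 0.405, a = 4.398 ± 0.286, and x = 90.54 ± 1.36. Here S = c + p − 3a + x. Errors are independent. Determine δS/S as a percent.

Each term contributes (cᵢ δxᵢ)² to (δS)²:
  (δc)² = 8.07;  (δp)² = 0.164;  (3·δa)² = 0.736;  (δx)² = 1.85
δS = √(10.8) = 3.29
S = 165.7, so δS/S = 3.29/165.7 = 0.0198.

1.98%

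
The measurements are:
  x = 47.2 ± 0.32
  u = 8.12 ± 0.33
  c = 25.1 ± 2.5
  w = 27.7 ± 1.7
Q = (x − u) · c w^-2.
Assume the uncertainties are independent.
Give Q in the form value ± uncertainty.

1.28 ± 0.203

Let h = x − u = 39.1. δh = √(δx² + δu²) = √(0.102 + 0.109) = 0.460, so δh/h = 0.0118.
Q is then a monomial in h, c, w:
δQ/Q = √((δh/h)² + (1·δc/c)² + (-2·δw/w)²) = √(0.000138 + 0.00992 + 0.0151) = 0.159
Q = 1.28, so δQ = 0.159 × 1.28 = 0.203.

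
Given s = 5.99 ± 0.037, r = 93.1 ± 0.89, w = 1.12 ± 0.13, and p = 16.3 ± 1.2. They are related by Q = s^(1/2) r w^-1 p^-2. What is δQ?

Relative error in a monomial: (δQ/Q)² = Σ (nᵢ · δxᵢ/xᵢ)².
  (½·δs/s)² = (0.5×0.00618)² = 9.54e-06;  (1·δr/r)² = (1×0.00956)² = 9.14e-05;  (-1·δw/w)² = (-1×0.116)² = 0.0135;  (-2·δp/p)² = (-2×0.0736)² = 0.0217
δQ/Q = √(0.0353) = 0.188
Q = 0.766, so δQ = 0.188 × 0.766 = 0.144.

0.144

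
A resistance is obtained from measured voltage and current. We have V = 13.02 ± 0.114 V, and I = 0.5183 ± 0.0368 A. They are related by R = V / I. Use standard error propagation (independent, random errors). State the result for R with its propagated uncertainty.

Relative error in a monomial: (δR/R)² = Σ (nᵢ · δxᵢ/xᵢ)².
  (1·δV/V)² = (1×0.00876)² = 7.67e-05;  (-1·δI/I)² = (-1×0.0710)² = 0.00504
δR/R = √(0.00512) = 0.0715
R = 25.12 Ω, so δR = 0.0715 × 25.12 = 1.80 Ω.

25.12 ± 1.80 Ω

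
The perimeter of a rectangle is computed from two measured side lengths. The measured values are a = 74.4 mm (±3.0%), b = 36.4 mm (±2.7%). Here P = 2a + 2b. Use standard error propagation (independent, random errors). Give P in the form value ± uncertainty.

Each term contributes (cᵢ δxᵢ)² to (δP)²:
  (2·δa)² = 19.9;  (2·δb)² = 3.86
δP = √(23.8) = 4.88 mm
P = 222 mm.

222 ± 4.88 mm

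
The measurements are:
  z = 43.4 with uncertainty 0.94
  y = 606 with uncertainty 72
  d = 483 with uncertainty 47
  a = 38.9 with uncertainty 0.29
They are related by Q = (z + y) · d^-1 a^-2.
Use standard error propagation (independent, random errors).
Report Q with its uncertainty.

Let u = z + y = 649. δu = √(δz² + δy²) = √(0.884 + 5180) = 72.0, so δu/u = 0.111.
Q is then a monomial in u, d, a:
δQ/Q = √((δu/u)² + (-1·δd/d)² + (-2·δa/a)²) = √(0.0123 + 0.00947 + 0.000222) = 0.148
Q = 0.000889, so δQ = 0.148 × 0.000889 = 0.000132.

0.000889 ± 0.000132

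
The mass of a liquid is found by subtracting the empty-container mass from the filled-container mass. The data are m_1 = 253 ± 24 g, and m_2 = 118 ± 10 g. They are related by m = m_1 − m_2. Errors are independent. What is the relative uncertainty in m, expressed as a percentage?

For a sum/difference, combine absolute errors in quadrature:
  (δm_1)² = 576;  (δm_2)² = 100
δm = √(676) = 26.0 g
m = 135 g, so δm/m = 26.0/135 = 0.193.

19.3%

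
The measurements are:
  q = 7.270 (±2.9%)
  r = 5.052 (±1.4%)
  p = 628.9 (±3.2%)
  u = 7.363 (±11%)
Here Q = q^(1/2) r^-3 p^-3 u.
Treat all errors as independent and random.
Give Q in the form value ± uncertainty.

Relative error in a monomial: (δQ/Q)² = Σ (nᵢ · δxᵢ/xᵢ)².
  (½·δq/q)² = (0.5×0.0290)² = 0.000210;  (-3·δr/r)² = (-3×0.0140)² = 0.00176;  (-3·δp/p)² = (-3×0.0320)² = 0.00922;  (1·δu/u)² = (1×0.110)² = 0.0121
δQ/Q = √(0.0233) = 0.153
Q = 6.19e-10, so δQ = 0.153 × 6.19e-10 = 9.45e-11.

(6.190 ± 0.945) × 10^-10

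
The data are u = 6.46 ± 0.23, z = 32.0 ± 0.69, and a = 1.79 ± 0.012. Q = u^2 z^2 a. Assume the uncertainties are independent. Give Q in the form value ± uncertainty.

76500 ± 6390

For a monomial Q ∝ u^2, z^2, a, fractional errors add in quadrature:
  (2·δu/u)² = (2×0.0356)² = 0.00507;  (2·δz/z)² = (2×0.0216)² = 0.00186;  (1·δa/a)² = (1×0.00670)² = 4.49e-05
δQ/Q = √(0.00698) = 0.0835
Q = 76500, so δQ = 0.0835 × 76500 = 6390.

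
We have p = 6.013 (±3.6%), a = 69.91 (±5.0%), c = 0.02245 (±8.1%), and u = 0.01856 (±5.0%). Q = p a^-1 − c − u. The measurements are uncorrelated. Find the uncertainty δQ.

0.00568

Let w = p·a^-1 = 0.08601. δw/w = √((1·δp/p)² + (-1·δa/a)²) = √(0.00130 + 0.00250) = 0.0616, so δw = 0.00530.
Q = w − c − u: δQ = √(δw² + δc² + δu²) = √(2.81e-05 + 3.31e-06 + 8.61e-07) = 0.00568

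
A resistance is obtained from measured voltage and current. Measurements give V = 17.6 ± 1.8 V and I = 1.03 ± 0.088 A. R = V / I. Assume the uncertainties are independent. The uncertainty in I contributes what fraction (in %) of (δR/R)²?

41.1%

(δR/R)² = (1·δV/V)² + (-1·δI/I)²
  V term: (1×0.102)² = 0.0105
  I term: (-1×0.0854)² = 0.00730
Total = 0.0178. Share from I = 0.00730/0.0178 = 0.411.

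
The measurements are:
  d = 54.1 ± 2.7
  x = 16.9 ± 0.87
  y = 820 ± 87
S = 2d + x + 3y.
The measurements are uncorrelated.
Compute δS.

S is a linear combination, so absolute uncertainties add in quadrature:
  (2·δd)² = 29.2;  (δx)² = 0.757;  (3·δy)² = 68100
δS = √(68200) = 261

261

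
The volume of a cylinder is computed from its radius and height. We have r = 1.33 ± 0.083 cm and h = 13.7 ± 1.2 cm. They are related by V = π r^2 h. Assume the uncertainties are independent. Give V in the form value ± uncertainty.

Relative error in a monomial: (δV/V)² = Σ (nᵢ · δxᵢ/xᵢ)².
  (2·δr/r)² = (2×0.0624)² = 0.0156;  (1·δh/h)² = (1×0.0876)² = 0.00767
δV/V = √(0.0233) = 0.152
V = 76.1 cm^3, so δV = 0.152 × 76.1 = 11.6 cm^3.

76.1 ± 11.6 cm^3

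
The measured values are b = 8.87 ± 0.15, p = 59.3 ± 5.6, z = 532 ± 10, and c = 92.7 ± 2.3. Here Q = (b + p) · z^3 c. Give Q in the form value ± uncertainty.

(9.51 ± 0.977) × 10^11

Let u = b + p = 68.2. δu = √(δb² + δp²) = √(0.0225 + 31.4) = 5.60, so δu/u = 0.0822.
Q is then a monomial in u, z, c:
δQ/Q = √((δu/u)² + (3·δz/z)² + (1·δc/c)²) = √(0.00675 + 0.00318 + 0.000616) = 0.103
Q = 9.51e+11, so δQ = 0.103 × 9.51e+11 = 9.77e+10.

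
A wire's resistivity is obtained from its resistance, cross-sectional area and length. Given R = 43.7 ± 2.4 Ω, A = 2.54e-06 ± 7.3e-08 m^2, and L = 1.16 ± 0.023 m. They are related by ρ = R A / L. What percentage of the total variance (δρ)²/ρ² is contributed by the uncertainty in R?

(δρ/ρ)² = (1·δR/R)² + (1·δA/A)² + (-1·δL/L)²
  R term: (1×0.0549)² = 0.00302
  A term: (1×0.0287)² = 0.000826
  L term: (-1×0.0198)² = 0.000393
Total = 0.00424. Share from R = 0.00302/0.00424 = 0.712.

71.2%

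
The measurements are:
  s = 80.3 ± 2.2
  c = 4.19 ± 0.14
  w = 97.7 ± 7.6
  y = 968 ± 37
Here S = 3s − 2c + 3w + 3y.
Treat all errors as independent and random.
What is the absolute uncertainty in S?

Each term contributes (cᵢ δxᵢ)² to (δS)²:
  (3·δs)² = 43.6;  (2·δc)² = 0.0784;  (3·δw)² = 520;  (3·δy)² = 12300
δS = √(12900) = 114

114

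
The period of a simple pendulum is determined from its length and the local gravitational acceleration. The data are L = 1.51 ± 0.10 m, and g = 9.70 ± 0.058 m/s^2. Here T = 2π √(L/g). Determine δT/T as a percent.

3.32%

Since T is a product/quotient, work with relative uncertainties:
  (½·δL/L)² = (0.5×0.0662)² = 0.00110;  (−½·δg/g)² = (-0.5×0.00598)² = 8.94e-06
δT/T = √(0.00111) = 0.0332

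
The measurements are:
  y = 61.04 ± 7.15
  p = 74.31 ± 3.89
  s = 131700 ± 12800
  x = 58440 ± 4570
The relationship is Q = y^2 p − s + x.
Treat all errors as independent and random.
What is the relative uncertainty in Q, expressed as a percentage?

33.3%

Let w = y^2·p = 276900. δw/w = √((2·δy/y)² + (1·δp/p)²) = √(0.0549 + 0.00274) = 0.240, so δw = 66500.
Q = w − s + x: δQ = √(δw² + δs² + δx²) = √(4.42e+09 + 1.64e+08 + 2.09e+07) = 67800
Q = 203600, so δQ/Q = 67800/203600 = 0.333.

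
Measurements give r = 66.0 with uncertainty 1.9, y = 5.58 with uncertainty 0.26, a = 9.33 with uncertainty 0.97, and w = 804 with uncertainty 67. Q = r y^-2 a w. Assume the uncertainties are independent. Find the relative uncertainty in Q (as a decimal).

Q is a product of powers, so relative uncertainties combine in quadrature:
  (1·δr/r)² = (1×0.0288)² = 0.000829;  (-2·δy/y)² = (-2×0.0466)² = 0.00868;  (1·δa/a)² = (1×0.104)² = 0.0108;  (1·δw/w)² = (1×0.0833)² = 0.00694
δQ/Q = √(0.0273) = 0.165

0.165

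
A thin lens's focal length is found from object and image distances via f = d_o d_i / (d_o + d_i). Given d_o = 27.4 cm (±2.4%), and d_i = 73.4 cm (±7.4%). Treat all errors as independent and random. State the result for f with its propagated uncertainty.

∂f/∂d_o = (d_i/(d_o+d_i))² = 0.530;  ∂f/∂d_i = (d_o/(d_o+d_i))² = 0.0739
δf = √((∂f/∂d_o · δd_o)² + (∂f/∂d_i · δd_i)²) = √(0.122 + 0.161) = 0.532 cm
f = 20.0 cm.

20.0 ± 0.532 cm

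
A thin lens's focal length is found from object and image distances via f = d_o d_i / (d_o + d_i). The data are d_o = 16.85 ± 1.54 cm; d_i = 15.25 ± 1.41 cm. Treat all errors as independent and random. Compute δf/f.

∂f/∂d_o = (d_i/(d_o+d_i))² = 0.226;  ∂f/∂d_i = (d_o/(d_o+d_i))² = 0.276
δf = √((∂f/∂d_o · δd_o)² + (∂f/∂d_i · δd_i)²) = √(0.121 + 0.151) = 0.521 cm
f = 8.005 cm, so δf/f = 0.521/8.005 = 0.0651.

0.0651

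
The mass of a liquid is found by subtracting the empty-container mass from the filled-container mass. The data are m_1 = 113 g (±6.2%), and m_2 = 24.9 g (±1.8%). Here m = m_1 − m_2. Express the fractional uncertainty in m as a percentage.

m is a linear combination, so absolute uncertainties add in quadrature:
  (δm_1)² = 49.1;  (δm_2)² = 0.201
δm = √(49.3) = 7.02 g
m = 88.1 g, so δm/m = 7.02/88.1 = 0.0797.

7.97%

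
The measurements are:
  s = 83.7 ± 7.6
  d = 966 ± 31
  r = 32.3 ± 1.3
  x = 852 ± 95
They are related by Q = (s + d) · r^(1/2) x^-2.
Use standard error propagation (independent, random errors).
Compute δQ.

0.00186

Let u = s + d = 1050. δu = √(δs² + δd²) = √(57.8 + 961) = 31.9, so δu/u = 0.0304.
Q is then a monomial in u, r, x:
δQ/Q = √((δu/u)² + (½·δr/r)² + (-2·δx/x)²) = √(0.000925 + 0.000405 + 0.0497) = 0.226
Q = 0.00822, so δQ = 0.226 × 0.00822 = 0.00186.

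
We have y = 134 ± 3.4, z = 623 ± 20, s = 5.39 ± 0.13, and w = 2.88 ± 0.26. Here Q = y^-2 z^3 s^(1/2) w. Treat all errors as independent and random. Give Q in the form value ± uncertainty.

For a monomial Q ∝ y^-2, z^3, s^(1/2), w, fractional errors add in quadrature:
  (-2·δy/y)² = (-2×0.0254)² = 0.00258;  (3·δz/z)² = (3×0.0321)² = 0.00928;  (½·δs/s)² = (0.5×0.0241)² = 0.000145;  (1·δw/w)² = (1×0.0903)² = 0.00815
δQ/Q = √(0.0201) = 0.142
Q = 90000, so δQ = 0.142 × 90000 = 12800.

90000 ± 12800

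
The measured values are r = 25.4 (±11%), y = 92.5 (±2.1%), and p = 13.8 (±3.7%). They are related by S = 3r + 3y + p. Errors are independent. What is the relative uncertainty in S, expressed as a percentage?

2.78%

Sums and differences: (δS)² = Σ (cᵢ δxᵢ)².
  (3·δr)² = 70.3;  (3·δy)² = 34.0;  (δp)² = 0.261
δS = √(104) = 10.2
S = 368, so δS/S = 10.2/368 = 0.0278.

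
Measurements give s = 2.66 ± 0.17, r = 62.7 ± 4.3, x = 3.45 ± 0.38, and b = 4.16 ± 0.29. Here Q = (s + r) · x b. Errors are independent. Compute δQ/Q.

0.146

Let u = s + r = 65.4. δu = √(δs² + δr²) = √(0.0289 + 18.5) = 4.30, so δu/u = 0.0658.
Q is then a monomial in u, x, b:
δQ/Q = √((δu/u)² + (1·δx/x)² + (1·δb/b)²) = √(0.00434 + 0.0121 + 0.00486) = 0.146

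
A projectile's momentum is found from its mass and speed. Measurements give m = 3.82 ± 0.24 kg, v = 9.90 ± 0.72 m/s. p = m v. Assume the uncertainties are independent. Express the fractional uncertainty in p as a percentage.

9.61%

Since p is a product/quotient, work with relative uncertainties:
  (1·δm/m)² = (1×0.0628)² = 0.00395;  (1·δv/v)² = (1×0.0727)² = 0.00529
δp/p = √(0.00924) = 0.0961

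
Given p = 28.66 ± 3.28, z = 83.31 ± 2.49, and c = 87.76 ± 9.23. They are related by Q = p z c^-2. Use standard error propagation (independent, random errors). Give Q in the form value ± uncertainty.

Relative error in a monomial: (δQ/Q)² = Σ (nᵢ · δxᵢ/xᵢ)².
  (1·δp/p)² = (1×0.114)² = 0.0131;  (1·δz/z)² = (1×0.0299)² = 0.000893;  (-2·δc/c)² = (-2×0.105)² = 0.0442
δQ/Q = √(0.0582) = 0.241
Q = 0.3100, so δQ = 0.241 × 0.3100 = 0.0748.

0.3100 ± 0.0748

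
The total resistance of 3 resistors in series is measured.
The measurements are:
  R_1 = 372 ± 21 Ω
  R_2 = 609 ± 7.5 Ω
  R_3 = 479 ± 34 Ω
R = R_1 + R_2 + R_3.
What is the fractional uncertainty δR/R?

Sums and differences: (δR)² = Σ (cᵢ δxᵢ)².
  (δR_1)² = 441;  (δR_2)² = 56.2;  (δR_3)² = 1160
δR = √(1650) = 40.7 Ω
R = 1460 Ω, so δR/R = 40.7/1460 = 0.0278.

0.0278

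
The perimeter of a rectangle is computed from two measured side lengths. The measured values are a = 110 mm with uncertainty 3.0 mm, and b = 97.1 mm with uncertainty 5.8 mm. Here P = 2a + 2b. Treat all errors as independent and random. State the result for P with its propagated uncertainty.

414 ± 13.1 mm

Absolute uncertainties add in quadrature for a linear combination:
  (2·δa)² = 36.0;  (2·δb)² = 135
δP = √(171) = 13.1 mm
P = 414 mm.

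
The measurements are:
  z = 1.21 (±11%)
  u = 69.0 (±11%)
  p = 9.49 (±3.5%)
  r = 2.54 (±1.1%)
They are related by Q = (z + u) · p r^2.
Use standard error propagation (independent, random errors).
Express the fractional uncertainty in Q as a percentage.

Let w = z + u = 70.2. δw = √(δz² + δu²) = √(0.0177 + 57.6) = 7.59, so δw/w = 0.108.
Q is then a monomial in w, p, r:
δQ/Q = √((δw/w)² + (1·δp/p)² + (2·δr/r)²) = √(0.0117 + 0.00123 + 0.000484) = 0.116

11.6%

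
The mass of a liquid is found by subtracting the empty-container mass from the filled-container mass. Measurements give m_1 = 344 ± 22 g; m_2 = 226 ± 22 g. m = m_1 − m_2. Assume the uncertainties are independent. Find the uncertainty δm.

31.1 g

Sums and differences: (δm)² = Σ (cᵢ δxᵢ)².
  (δm_1)² = 484;  (δm_2)² = 484
δm = √(968) = 31.1 g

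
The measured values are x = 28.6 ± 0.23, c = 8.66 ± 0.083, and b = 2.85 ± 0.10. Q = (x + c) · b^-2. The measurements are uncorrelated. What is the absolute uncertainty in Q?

0.323

Let u = x + c = 37.3. δu = √(δx² + δc²) = √(0.0529 + 0.00689) = 0.245, so δu/u = 0.00656.
Q is then a monomial in u, b:
δQ/Q = √((δu/u)² + (-2·δb/b)²) = √(4.31e-05 + 0.00492) = 0.0705
Q = 4.59, so δQ = 0.0705 × 4.59 = 0.323.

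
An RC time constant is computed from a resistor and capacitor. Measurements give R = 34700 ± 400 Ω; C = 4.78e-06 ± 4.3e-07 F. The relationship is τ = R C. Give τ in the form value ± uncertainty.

Relative error in a monomial: (δτ/τ)² = Σ (nᵢ · δxᵢ/xᵢ)².
  (1·δR/R)² = (1×0.0115)² = 0.000133;  (1·δC/C)² = (1×0.0900)² = 0.00809
δτ/τ = √(0.00823) = 0.0907
τ = 0.166 s, so δτ = 0.0907 × 0.166 = 0.0150 s.

0.166 ± 0.0150 s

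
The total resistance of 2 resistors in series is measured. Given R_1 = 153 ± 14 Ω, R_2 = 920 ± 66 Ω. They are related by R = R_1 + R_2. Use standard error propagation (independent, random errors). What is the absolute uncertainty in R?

For a sum/difference, combine absolute errors in quadrature:
  (δR_1)² = 196;  (δR_2)² = 4360
δR = √(4550) = 67.5 Ω

67.5 Ω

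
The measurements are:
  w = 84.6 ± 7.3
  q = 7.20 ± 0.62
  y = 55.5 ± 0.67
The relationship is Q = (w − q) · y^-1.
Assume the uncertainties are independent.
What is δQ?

Let u = w − q = 77.4. δu = √(δw² + δq²) = √(53.3 + 0.384) = 7.33, so δu/u = 0.0947.
Q is then a monomial in u, y:
δQ/Q = √((δu/u)² + (-1·δy/y)²) = √(0.00896 + 0.000146) = 0.0954
Q = 1.39, so δQ = 0.0954 × 1.39 = 0.133.

0.133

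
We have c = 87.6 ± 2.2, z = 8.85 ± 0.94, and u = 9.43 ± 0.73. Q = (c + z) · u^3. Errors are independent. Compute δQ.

Let w = c + z = 96.4. δw = √(δc² + δz²) = √(4.84 + 0.884) = 2.39, so δw/w = 0.0248.
Q is then a monomial in w, u:
δQ/Q = √((δw/w)² + (3·δu/u)²) = √(0.000615 + 0.0539) = 0.234
Q = 80900, so δQ = 0.234 × 80900 = 18900.

18900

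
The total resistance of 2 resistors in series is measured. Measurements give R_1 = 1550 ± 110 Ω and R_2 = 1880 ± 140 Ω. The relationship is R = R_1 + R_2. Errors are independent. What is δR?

Absolute uncertainties add in quadrature for a linear combination:
  (δR_1)² = 12100;  (δR_2)² = 19600
δR = √(31700) = 178 Ω

178 Ω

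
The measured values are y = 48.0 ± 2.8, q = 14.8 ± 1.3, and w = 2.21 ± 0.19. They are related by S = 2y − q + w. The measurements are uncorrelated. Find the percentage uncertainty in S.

S is a linear combination, so absolute uncertainties add in quadrature:
  (2·δy)² = 31.4;  (δq)² = 1.69;  (δw)² = 0.0361
δS = √(33.1) = 5.75
S = 83.4, so δS/S = 5.75/83.4 = 0.0690.

6.90%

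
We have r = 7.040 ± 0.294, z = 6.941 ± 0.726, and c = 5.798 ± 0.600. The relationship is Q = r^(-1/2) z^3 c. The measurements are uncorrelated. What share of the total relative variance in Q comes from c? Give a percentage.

(δQ/Q)² = (−½·δr/r)² + (3·δz/z)² + (1·δc/c)²
  r term: (-0.5×0.0418)² = 0.000436
  z term: (3×0.105)² = 0.0985
  c term: (1×0.103)² = 0.0107
Total = 0.110. Share from c = 0.0107/0.110 = 0.0977.

9.77%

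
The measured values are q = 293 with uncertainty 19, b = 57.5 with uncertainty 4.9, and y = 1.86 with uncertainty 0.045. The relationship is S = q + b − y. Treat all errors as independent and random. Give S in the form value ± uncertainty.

349 ± 19.6

S is a linear combination, so absolute uncertainties add in quadrature:
  (δq)² = 361;  (δb)² = 24.0;  (δy)² = 0.00202
δS = √(385) = 19.6
S = 349.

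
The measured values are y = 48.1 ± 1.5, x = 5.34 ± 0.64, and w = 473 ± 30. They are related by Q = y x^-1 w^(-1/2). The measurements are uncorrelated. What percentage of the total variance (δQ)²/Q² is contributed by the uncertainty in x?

(δQ/Q)² = (1·δy/y)² + (-1·δx/x)² + (−½·δw/w)²
  y term: (1×0.0312)² = 0.000973
  x term: (-1×0.120)² = 0.0144
  w term: (-0.5×0.0634)² = 0.00101
Total = 0.0163. Share from x = 0.0144/0.0163 = 0.879.

87.9%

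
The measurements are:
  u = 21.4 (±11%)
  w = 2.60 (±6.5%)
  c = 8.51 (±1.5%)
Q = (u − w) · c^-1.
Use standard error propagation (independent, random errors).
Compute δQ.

Let h = u − w = 18.8. δh = √(δu² + δw²) = √(5.54 + 0.0286) = 2.36, so δh/h = 0.126.
Q is then a monomial in h, c:
δQ/Q = √((δh/h)² + (-1·δc/c)²) = √(0.0158 + 0.000225) = 0.126
Q = 2.21, so δQ = 0.126 × 2.21 = 0.279.

0.279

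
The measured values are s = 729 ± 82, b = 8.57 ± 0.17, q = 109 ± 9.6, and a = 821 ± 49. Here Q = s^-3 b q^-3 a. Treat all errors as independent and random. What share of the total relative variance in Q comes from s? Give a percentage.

60.7%

(δQ/Q)² = (-3·δs/s)² + (1·δb/b)² + (-3·δq/q)² + (1·δa/a)²
  s term: (-3×0.112)² = 0.114
  b term: (1×0.0198)² = 0.000393
  q term: (-3×0.0881)² = 0.0698
  a term: (1×0.0597)² = 0.00356
Total = 0.188. Share from s = 0.114/0.188 = 0.607.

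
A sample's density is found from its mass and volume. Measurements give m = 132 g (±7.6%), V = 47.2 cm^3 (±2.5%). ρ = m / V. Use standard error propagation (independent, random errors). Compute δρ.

0.224 g/cm^3

ρ is a product of powers, so relative uncertainties combine in quadrature:
  (1·δm/m)² = (1×0.0760)² = 0.00578;  (-1·δV/V)² = (-1×0.0250)² = 0.000625
δρ/ρ = √(0.00640) = 0.0800
ρ = 2.80 g/cm^3, so δρ = 0.0800 × 2.80 = 0.224 g/cm^3.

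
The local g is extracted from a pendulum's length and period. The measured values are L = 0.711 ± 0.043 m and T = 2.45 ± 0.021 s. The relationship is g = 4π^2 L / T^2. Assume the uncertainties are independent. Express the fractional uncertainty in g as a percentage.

Each factor contributes (exponent × relative error)² to (δg/g)²:
  (1·δL/L)² = (1×0.0605)² = 0.00366;  (-2·δT/T)² = (-2×0.00857)² = 0.000294
δg/g = √(0.00395) = 0.0629

6.29%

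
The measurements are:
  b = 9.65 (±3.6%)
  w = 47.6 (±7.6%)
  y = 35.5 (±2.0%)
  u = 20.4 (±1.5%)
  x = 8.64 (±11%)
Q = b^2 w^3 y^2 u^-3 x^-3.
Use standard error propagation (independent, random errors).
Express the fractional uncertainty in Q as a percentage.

41.2%

Each factor contributes (exponent × relative error)² to (δQ/Q)²:
  (2·δb/b)² = (2×0.0360)² = 0.00518;  (3·δw/w)² = (3×0.0760)² = 0.0520;  (2·δy/y)² = (2×0.0200)² = 0.00160;  (-3·δu/u)² = (-3×0.0150)² = 0.00203;  (-3·δx/x)² = (-3×0.110)² = 0.109
δQ/Q = √(0.170) = 0.412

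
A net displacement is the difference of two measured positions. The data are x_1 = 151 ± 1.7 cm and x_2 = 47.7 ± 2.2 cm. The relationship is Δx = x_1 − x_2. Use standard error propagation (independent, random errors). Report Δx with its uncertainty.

Δx is a linear combination, so absolute uncertainties add in quadrature:
  (δx_1)² = 2.89;  (δx_2)² = 4.84
δΔx = √(7.73) = 2.78 cm
Δx = 103 cm.

103 ± 2.78 cm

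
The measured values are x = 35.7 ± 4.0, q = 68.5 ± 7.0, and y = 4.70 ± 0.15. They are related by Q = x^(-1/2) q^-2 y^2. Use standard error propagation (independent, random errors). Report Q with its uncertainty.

0.000788 ± 0.000174

For a monomial Q ∝ x^(-1/2), q^-2, y^2, fractional errors add in quadrature:
  (−½·δx/x)² = (-0.5×0.112)² = 0.00314;  (-2·δq/q)² = (-2×0.102)² = 0.0418;  (2·δy/y)² = (2×0.0319)² = 0.00407
δQ/Q = √(0.0490) = 0.221
Q = 0.000788, so δQ = 0.221 × 0.000788 = 0.000174.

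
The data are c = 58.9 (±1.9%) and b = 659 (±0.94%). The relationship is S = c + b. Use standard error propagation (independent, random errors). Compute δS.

Sums and differences: (δS)² = Σ (cᵢ δxᵢ)².
  (δc)² = 1.25;  (δb)² = 38.4
δS = √(39.6) = 6.29

6.29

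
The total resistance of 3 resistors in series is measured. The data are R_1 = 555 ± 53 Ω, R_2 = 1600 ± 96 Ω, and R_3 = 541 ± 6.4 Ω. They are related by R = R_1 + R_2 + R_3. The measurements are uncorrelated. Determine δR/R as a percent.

4.07%

R is a linear combination, so absolute uncertainties add in quadrature:
  (δR_1)² = 2810;  (δR_2)² = 9220;  (δR_3)² = 41.0
δR = √(12100) = 110 Ω
R = 2700 Ω, so δR/R = 110/2700 = 0.0407.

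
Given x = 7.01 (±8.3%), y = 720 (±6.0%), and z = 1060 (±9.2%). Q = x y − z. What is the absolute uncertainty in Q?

526

Let p = x·y = 5050. δp/p = √((1·δx/x)² + (1·δy/y)²) = √(0.00689 + 0.00360) = 0.102, so δp = 517.
Q = p − z: δQ = √(δp² + δz²) = √(2.67e+05 + 9510) = 526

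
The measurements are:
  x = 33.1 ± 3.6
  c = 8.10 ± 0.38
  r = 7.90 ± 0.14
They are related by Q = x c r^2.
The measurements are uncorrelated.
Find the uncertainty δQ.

2070

Since Q is a product/quotient, work with relative uncertainties:
  (1·δx/x)² = (1×0.109)² = 0.0118;  (1·δc/c)² = (1×0.0469)² = 0.00220;  (2·δr/r)² = (2×0.0177)² = 0.00126
δQ/Q = √(0.0153) = 0.124
Q = 16700, so δQ = 0.124 × 16700 = 2070.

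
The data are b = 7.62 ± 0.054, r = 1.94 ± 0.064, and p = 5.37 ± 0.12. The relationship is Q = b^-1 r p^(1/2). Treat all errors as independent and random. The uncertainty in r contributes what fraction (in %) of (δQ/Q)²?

(δQ/Q)² = (-1·δb/b)² + (1·δr/r)² + (½·δp/p)²
  b term: (-1×0.00709)² = 5.02e-05
  r term: (1×0.0330)² = 0.00109
  p term: (0.5×0.0223)² = 0.000125
Total = 0.00126. Share from r = 0.00109/0.00126 = 0.861.

86.1%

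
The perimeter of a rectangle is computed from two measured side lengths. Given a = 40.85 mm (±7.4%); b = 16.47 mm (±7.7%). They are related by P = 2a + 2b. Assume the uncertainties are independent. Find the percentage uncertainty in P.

5.72%

Each term contributes (cᵢ δxᵢ)² to (δP)²:
  (2·δa)² = 36.6;  (2·δb)² = 6.43
δP = √(43.0) = 6.56 mm
P = 114.6 mm, so δP/P = 6.56/114.6 = 0.0572.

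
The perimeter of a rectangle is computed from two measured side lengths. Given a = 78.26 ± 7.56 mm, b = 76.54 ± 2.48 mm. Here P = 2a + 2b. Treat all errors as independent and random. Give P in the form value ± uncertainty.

For a sum/difference, combine absolute errors in quadrature:
  (2·δa)² = 229;  (2·δb)² = 24.6
δP = √(253) = 15.9 mm
P = 309.6 mm.

309.6 ± 15.9 mm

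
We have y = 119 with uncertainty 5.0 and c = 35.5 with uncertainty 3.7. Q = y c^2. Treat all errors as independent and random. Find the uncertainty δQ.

Products/powers → add relative errors in quadrature, weighted by exponent:
  (1·δy/y)² = (1×0.0420)² = 0.00177;  (2·δc/c)² = (2×0.104)² = 0.0435
δQ/Q = √(0.0452) = 0.213
Q = 1.5e+05, so δQ = 0.213 × 1.5e+05 = 31900.

31900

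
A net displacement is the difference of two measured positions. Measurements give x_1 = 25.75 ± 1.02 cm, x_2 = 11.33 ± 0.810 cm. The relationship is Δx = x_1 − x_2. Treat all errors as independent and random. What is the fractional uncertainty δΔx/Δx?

0.0903

Sums and differences: (δΔx)² = Σ (cᵢ δxᵢ)².
  (δx_1)² = 1.04;  (δx_2)² = 0.656
δΔx = √(1.70) = 1.30 cm
Δx = 14.42 cm, so δΔx/Δx = 1.30/14.42 = 0.0903.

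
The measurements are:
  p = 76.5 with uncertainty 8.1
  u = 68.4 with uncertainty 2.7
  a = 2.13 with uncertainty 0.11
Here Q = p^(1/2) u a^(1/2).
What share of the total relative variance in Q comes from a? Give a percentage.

13.3%

(δQ/Q)² = (½·δp/p)² + (1·δu/u)² + (½·δa/a)²
  p term: (0.5×0.106)² = 0.00280
  u term: (1×0.0395)² = 0.00156
  a term: (0.5×0.0516)² = 0.000667
Total = 0.00503. Share from a = 0.000667/0.00503 = 0.133.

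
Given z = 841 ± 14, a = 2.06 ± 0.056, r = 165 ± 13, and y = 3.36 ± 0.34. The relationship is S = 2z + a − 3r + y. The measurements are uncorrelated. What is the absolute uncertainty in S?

48.0

S is a linear combination, so absolute uncertainties add in quadrature:
  (2·δz)² = 784;  (δa)² = 0.00314;  (3·δr)² = 1520;  (δy)² = 0.116
δS = √(2310) = 48.0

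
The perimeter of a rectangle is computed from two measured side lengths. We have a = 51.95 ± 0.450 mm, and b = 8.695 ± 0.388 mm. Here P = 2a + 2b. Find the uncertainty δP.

Each term contributes (cᵢ δxᵢ)² to (δP)²:
  (2·δa)² = 0.810;  (2·δb)² = 0.602
δP = √(1.41) = 1.19 mm

1.19 mm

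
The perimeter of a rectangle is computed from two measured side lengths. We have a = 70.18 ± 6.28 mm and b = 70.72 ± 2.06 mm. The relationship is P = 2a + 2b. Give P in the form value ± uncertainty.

281.8 ± 13.2 mm

Each term contributes (cᵢ δxᵢ)² to (δP)²:
  (2·δa)² = 158;  (2·δb)² = 17.0
δP = √(175) = 13.2 mm
P = 281.8 mm.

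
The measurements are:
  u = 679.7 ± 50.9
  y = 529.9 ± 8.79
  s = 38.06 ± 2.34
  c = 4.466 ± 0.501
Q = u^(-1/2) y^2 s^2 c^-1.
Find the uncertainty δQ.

Relative error in a monomial: (δQ/Q)² = Σ (nᵢ · δxᵢ/xᵢ)².
  (−½·δu/u)² = (-0.5×0.0749)² = 0.00140;  (2·δy/y)² = (2×0.0166)² = 0.00110;  (2·δs/s)² = (2×0.0615)² = 0.0151;  (-1·δc/c)² = (-1×0.112)² = 0.0126
δQ/Q = √(0.0302) = 0.174
Q = 3.493e+06, so δQ = 0.174 × 3.493e+06 = 6.07e+05.

6.07e+05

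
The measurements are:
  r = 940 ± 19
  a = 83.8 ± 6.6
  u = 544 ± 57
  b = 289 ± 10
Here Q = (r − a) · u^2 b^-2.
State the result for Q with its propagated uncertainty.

3030 ± 673

Let w = r − a = 856. δw = √(δr² + δa²) = √(361 + 43.6) = 20.1, so δw/w = 0.0235.
Q is then a monomial in w, u, b:
δQ/Q = √((δw/w)² + (2·δu/u)² + (-2·δb/b)²) = √(0.000552 + 0.0439 + 0.00479) = 0.222
Q = 3030, so δQ = 0.222 × 3030 = 673.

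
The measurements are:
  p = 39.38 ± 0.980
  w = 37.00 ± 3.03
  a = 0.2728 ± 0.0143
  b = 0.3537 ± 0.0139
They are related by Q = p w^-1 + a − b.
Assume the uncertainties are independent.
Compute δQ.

Let h = p·w^-1 = 1.064. δh/h = √((1·δp/p)² + (-1·δw/w)²) = √(0.000619 + 0.00671) = 0.0856, so δh = 0.0911.
Q = h + a − b: δQ = √(δh² + δa² + δb²) = √(0.00830 + 0.000204 + 0.000193) = 0.0933

0.0933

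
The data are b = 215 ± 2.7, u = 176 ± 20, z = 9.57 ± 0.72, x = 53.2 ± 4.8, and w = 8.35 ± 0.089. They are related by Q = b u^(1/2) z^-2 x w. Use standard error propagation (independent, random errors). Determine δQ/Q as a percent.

Products/powers → add relative errors in quadrature, weighted by exponent:
  (1·δb/b)² = (1×0.0126)² = 0.000158;  (½·δu/u)² = (0.5×0.114)² = 0.00323;  (-2·δz/z)² = (-2×0.0752)² = 0.0226;  (1·δx/x)² = (1×0.0902)² = 0.00814;  (1·δw/w)² = (1×0.0107)² = 0.000114
δQ/Q = √(0.0343) = 0.185

18.5%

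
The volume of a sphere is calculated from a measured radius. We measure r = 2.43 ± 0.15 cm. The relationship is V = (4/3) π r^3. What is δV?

For a monomial V ∝ r^3, fractional errors add in quadrature:
  (3·δr/r)² = (3×0.0617)² = 0.0343
δV/V = √(0.0343) = 0.185
V = 60.1 cm^3, so δV = 0.185 × 60.1 = 11.1 cm^3.

11.1 cm^3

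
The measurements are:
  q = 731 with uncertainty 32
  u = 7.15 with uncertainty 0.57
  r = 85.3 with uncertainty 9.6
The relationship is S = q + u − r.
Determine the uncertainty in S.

For a sum/difference, combine absolute errors in quadrature:
  (δq)² = 1020;  (δu)² = 0.325;  (δr)² = 92.2
δS = √(1120) = 33.4

33.4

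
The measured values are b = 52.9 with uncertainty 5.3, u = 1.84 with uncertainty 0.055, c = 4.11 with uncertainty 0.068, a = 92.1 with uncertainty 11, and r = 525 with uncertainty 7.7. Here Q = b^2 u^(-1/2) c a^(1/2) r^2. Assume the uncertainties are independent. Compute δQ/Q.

0.212

Relative error in a monomial: (δQ/Q)² = Σ (nᵢ · δxᵢ/xᵢ)².
  (2·δb/b)² = (2×0.100)² = 0.0402;  (−½·δu/u)² = (-0.5×0.0299)² = 0.000223;  (1·δc/c)² = (1×0.0165)² = 0.000274;  (½·δa/a)² = (0.5×0.119)² = 0.00357;  (2·δr/r)² = (2×0.0147)² = 0.000860
δQ/Q = √(0.0451) = 0.212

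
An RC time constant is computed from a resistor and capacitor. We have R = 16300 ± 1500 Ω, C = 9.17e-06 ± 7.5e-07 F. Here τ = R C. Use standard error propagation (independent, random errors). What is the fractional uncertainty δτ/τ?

0.123

τ is a product of powers, so relative uncertainties combine in quadrature:
  (1·δR/R)² = (1×0.0920)² = 0.00847;  (1·δC/C)² = (1×0.0818)² = 0.00669
δτ/τ = √(0.0152) = 0.123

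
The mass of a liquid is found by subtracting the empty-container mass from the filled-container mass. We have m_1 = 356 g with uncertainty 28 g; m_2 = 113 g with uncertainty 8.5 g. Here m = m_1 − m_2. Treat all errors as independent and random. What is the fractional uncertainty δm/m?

Sums and differences: (δm)² = Σ (cᵢ δxᵢ)².
  (δm_1)² = 784;  (δm_2)² = 72.2
δm = √(856) = 29.3 g
m = 243 g, so δm/m = 29.3/243 = 0.120.

0.120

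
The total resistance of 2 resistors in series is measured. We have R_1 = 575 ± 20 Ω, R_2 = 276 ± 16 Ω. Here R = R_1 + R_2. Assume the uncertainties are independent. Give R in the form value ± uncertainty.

Each term contributes (cᵢ δxᵢ)² to (δR)²:
  (δR_1)² = 400;  (δR_2)² = 256
δR = √(656) = 25.6 Ω
R = 851 Ω.

851 ± 25.6 Ω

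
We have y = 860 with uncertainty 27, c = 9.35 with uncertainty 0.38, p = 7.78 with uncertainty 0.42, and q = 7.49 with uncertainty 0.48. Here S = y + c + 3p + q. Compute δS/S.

0.0300

Absolute uncertainties add in quadrature for a linear combination:
  (δy)² = 729;  (δc)² = 0.144;  (3·δp)² = 1.59;  (δq)² = 0.230
δS = √(731) = 27.0
S = 900, so δS/S = 27.0/900 = 0.0300.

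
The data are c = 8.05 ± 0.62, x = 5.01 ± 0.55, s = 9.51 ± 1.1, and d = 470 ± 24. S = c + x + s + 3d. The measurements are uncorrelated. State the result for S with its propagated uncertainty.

Sums and differences: (δS)² = Σ (cᵢ δxᵢ)².
  (δc)² = 0.384;  (δx)² = 0.303;  (δs)² = 1.21;  (3·δd)² = 5180
δS = √(5190) = 72.0
S = 1430.

1430 ± 72.0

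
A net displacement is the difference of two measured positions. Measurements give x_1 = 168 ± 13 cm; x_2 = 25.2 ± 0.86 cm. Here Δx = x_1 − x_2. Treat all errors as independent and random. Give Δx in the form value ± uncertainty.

143 ± 13.0 cm

Each term contributes (cᵢ δxᵢ)² to (δΔx)²:
  (δx_1)² = 169;  (δx_2)² = 0.740
δΔx = √(170) = 13.0 cm
Δx = 143 cm.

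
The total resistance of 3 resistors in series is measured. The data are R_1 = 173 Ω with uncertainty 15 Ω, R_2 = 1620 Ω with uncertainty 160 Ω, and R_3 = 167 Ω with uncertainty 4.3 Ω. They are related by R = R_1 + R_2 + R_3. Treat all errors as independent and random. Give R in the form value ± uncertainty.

Sums and differences: (δR)² = Σ (cᵢ δxᵢ)².
  (δR_1)² = 225;  (δR_2)² = 25600;  (δR_3)² = 18.5
δR = √(25800) = 161 Ω
R = 1960 Ω.

1960 ± 161 Ω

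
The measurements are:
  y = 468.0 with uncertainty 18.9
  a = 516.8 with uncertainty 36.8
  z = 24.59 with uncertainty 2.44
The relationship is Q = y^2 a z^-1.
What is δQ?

Each factor contributes (exponent × relative error)² to (δQ/Q)²:
  (2·δy/y)² = (2×0.0404)² = 0.00652;  (1·δa/a)² = (1×0.0712)² = 0.00507;  (-1·δz/z)² = (-1×0.0992)² = 0.00985
δQ/Q = √(0.0214) = 0.146
Q = 4.603e+06, so δQ = 0.146 × 4.603e+06 = 6.74e+05.

6.74e+05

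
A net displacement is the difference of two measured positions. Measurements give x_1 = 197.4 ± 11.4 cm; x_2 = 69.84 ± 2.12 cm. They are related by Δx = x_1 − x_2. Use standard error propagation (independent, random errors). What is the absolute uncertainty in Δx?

11.6 cm

Sums and differences: (δΔx)² = Σ (cᵢ δxᵢ)².
  (δx_1)² = 130;  (δx_2)² = 4.49
δΔx = √(134) = 11.6 cm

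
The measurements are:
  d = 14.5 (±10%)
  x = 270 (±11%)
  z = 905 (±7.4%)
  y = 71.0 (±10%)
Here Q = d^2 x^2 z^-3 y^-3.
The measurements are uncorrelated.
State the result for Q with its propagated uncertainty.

(5.78 ± 2.76) × 10^-8

Each factor contributes (exponent × relative error)² to (δQ/Q)²:
  (2·δd/d)² = (2×0.100)² = 0.0400;  (2·δx/x)² = (2×0.110)² = 0.0484;  (-3·δz/z)² = (-3×0.0740)² = 0.0493;  (-3·δy/y)² = (-3×0.100)² = 0.0900
δQ/Q = √(0.228) = 0.477
Q = 5.78e-08, so δQ = 0.477 × 5.78e-08 = 2.76e-08.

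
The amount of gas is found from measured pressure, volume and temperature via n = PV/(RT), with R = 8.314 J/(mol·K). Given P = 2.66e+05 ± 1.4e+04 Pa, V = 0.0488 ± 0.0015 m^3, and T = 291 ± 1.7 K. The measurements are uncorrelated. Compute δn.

n is a product of powers, so relative uncertainties combine in quadrature:
  (1·δP/P)² = (1×0.0526)² = 0.00277;  (1·δV/V)² = (1×0.0307)² = 0.000945;  (-1·δT/T)² = (-1×0.00584)² = 3.41e-05
δn/n = √(0.00375) = 0.0612
n = 5.37 mol, so δn = 0.0612 × 5.37 = 0.329 mol.

0.329 mol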